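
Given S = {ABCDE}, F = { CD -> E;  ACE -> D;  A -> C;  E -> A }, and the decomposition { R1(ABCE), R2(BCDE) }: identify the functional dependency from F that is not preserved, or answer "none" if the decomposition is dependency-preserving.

none

CD → E lies within R2.
ACE → D: restricted closure across fragments reaches D.
A → C lies within R1.
E → A lies within R1.
Every dependency is enforceable on the fragments, so the decomposition is dependency-preserving.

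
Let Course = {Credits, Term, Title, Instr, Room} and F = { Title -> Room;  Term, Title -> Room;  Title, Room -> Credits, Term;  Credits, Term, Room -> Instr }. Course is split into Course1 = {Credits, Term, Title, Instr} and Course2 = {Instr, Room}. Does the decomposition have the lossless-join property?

Common attributes: Course1 ∩ Course2 = {Instr}.
No dependency enlarges {Instr}, so (Instr)⁺ = {Instr}.
The closure contains neither all of Course1 = {Credits, Term, Title, Instr} nor all of Course2 = {Instr, Room}, so the common attributes are not a superkey of either fragment. The join is lossy.

No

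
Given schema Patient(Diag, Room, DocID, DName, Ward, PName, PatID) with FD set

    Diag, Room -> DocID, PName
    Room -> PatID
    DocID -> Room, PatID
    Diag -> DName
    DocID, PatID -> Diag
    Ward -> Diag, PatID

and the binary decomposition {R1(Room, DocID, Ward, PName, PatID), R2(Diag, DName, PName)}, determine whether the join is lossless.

No

Common attributes: R1 ∩ R2 = {PName}.
No dependency enlarges {PName}, so (PName)⁺ = {PName}.
The closure contains neither all of R1 = {Room, DocID, Ward, PName, PatID} nor all of R2 = {Diag, DName, PName}, so the common attributes are not a superkey of either fragment. The join is lossy.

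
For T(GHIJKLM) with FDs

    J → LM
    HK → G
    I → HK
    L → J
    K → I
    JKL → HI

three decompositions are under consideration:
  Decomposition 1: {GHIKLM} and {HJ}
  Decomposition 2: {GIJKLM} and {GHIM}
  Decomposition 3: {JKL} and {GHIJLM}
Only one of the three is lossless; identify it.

Decomposition 2

Decomposition 1: common = {H}, closure = {H} → lossy.
Decomposition 2: common = {GIM}, closure = {GHIKM} → lossless.
Decomposition 3: common = {JL}, closure = {JLM} → lossy.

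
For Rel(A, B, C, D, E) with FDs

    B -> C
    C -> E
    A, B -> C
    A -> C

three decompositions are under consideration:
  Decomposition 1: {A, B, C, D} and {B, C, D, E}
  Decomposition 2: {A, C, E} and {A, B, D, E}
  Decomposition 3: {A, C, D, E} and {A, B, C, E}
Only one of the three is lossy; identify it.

Decomposition 3

Decomposition 1: common = {B, C, D}, closure = {B, C, D, E} → lossless.
Decomposition 2: common = {A, E}, closure = {A, C, E} → lossless.
Decomposition 3: common = {A, C, E}, closure = {A, C, E} → lossy.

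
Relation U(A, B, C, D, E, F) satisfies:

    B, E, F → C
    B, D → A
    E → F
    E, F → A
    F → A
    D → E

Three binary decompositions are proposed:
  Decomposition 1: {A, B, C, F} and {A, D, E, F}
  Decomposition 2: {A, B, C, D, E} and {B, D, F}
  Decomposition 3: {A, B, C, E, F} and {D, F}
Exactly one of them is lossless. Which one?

Decomposition 2

Decomposition 1: common = {A, F}, closure = {A, F} → lossy.
Decomposition 2: common = {B, D}, closure = {A, B, C, D, E, F} → lossless.
Decomposition 3: common = {F}, closure = {A, F} → lossy.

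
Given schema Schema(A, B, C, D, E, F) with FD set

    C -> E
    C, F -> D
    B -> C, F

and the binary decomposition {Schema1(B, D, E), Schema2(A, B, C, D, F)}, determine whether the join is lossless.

Common attributes: Schema1 ∩ Schema2 = {B, D}.
Closure of {B, D}: B → C, F applies, adding C, F; C → E applies, adding E. So (B, D)⁺ = {B, C, D, E, F}.
This closure contains every attribute of Schema1, so Schema1 ∩ Schema2 → Schema1. The join is lossless.

Yes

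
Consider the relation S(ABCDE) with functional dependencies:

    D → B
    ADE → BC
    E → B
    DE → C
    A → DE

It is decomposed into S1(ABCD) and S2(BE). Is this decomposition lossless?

Common attributes: S1 ∩ S2 = {B}.
No dependency enlarges {B}, so (B)⁺ = {B}.
The closure contains neither all of S1 = {ABCD} nor all of S2 = {BE}, so the common attributes are not a superkey of either fragment. The join is lossy.

No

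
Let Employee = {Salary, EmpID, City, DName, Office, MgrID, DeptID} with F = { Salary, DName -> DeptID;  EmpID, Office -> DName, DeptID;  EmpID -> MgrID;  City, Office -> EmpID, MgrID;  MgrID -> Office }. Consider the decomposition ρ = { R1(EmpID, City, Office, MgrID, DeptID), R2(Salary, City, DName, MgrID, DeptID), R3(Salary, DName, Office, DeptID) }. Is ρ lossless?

Yes

Chase test. Columns are Salary, EmpID, City, DName, Office, MgrID, DeptID; row i has aⱼ where attribute j ∈ Ri, else bᵢⱼ.
Initial tableau (one row per fragment):
  row 1: b11 a2 a3 b14 a5 a6 a7
  row 2: a1 b22 a3 a4 b25 a6 a7
  row 3: a1 b32 b33 a4 a5 b36 a7
Rows 1 and 2 agree on MgrID; apply MgrID→Office and equate their Office entries.
Rows 1 and 2 agree on City, Office; apply City, Office→EmpID, MgrID and equate their EmpID, MgrID entries.
Rows 1 and 2 agree on EmpID, Office; apply EmpID, Office→DName, DeptID and equate their DName, DeptID entries.
Row 2 is now all distinguished symbols — the join is lossless.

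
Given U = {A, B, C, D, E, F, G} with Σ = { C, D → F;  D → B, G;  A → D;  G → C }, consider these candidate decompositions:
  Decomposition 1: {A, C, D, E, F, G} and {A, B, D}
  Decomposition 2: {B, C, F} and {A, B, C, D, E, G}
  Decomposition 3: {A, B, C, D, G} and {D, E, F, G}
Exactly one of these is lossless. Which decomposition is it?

Decomposition 1

Decomposition 1: common = {A, D}, closure = {A, B, C, D, F, G} → lossless.
Decomposition 2: common = {B, C}, closure = {B, C} → lossy.
Decomposition 3: common = {D, G}, closure = {B, C, D, F, G} → lossy.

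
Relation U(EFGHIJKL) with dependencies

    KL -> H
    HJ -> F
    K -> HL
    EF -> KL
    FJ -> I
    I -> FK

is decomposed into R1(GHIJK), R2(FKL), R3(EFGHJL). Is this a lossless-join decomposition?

Yes

Chase test. Columns are EFGHIJKL; row i has aⱼ where attribute j ∈ Ri, else bᵢⱼ.
Initial tableau (one row per fragment):
  row 1: b11 b12 a3 a4 a5 a6 a7 b18
  row 2: b21 a2 b23 b24 b25 b26 a7 a8
  row 3: a1 a2 a3 a4 b35 a6 b37 a8
Rows 1 and 3 agree on HJ; apply HJ→F and equate their F entries.
Rows 1 and 2 agree on K; apply K→HL and equate their HL entries.
Rows 1 and 3 agree on FJ; apply FJ→I and equate their I entries.
Rows 1 and 3 agree on I; apply I→FK and equate their FK entries.
Row 3 is now all distinguished symbols — the join is lossless.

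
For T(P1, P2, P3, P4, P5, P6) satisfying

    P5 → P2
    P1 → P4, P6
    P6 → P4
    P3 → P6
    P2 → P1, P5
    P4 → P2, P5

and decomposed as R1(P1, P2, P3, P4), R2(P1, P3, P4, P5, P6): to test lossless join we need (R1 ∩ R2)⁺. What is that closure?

P1, P2, P3, P4, P5, P6

R1 ∩ R2 = {P1, P3, P4}.
P1 → P4, P6 applies, adding P6
P4 → P2, P5 applies, adding P2, P5
Closure: {P1, P2, P3, P4, P5, P6}.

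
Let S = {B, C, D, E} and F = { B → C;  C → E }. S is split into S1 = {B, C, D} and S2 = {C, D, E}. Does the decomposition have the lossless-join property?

Yes

Common attributes: S1 ∩ S2 = {C, D}.
Closure of {C, D}: C → E applies, adding E. So (C, D)⁺ = {C, D, E}.
This closure contains every attribute of S2, so S1 ∩ S2 → S2. The join is lossless.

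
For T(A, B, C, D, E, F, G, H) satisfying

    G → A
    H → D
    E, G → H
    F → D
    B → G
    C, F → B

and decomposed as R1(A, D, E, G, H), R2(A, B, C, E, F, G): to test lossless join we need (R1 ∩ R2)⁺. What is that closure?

A, D, E, G, H

R1 ∩ R2 = {A, E, G}.
E, G → H applies, adding H
H → D applies, adding D
Closure: {A, D, E, G, H}.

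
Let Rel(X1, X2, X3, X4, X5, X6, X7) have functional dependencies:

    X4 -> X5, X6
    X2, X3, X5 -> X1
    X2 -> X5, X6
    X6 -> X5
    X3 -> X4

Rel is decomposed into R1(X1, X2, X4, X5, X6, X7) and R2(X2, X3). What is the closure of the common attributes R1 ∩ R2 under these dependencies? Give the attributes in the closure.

X2, X5, X6

R1 ∩ R2 = {X2}.
X2 → X5, X6 applies, adding X5, X6
Closure: {X2, X5, X6}.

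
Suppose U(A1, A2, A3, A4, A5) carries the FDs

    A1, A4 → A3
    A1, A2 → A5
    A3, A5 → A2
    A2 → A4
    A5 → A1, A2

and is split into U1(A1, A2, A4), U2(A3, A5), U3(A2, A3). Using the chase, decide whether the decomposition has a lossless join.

No

Chase test. Columns are A1, A2, A3, A4, A5; row i has aⱼ where attribute j ∈ Ui, else bᵢⱼ.
Initial tableau (one row per fragment):
  row 1: a1 a2 b13 a4 b15
  row 2: b21 b22 a3 b24 a5
  row 3: b31 a2 a3 b34 b35
Rows 1 and 3 agree on A2; apply A2→A4 and equate their A4 entries.
No row becomes fully distinguished — the join is lossy.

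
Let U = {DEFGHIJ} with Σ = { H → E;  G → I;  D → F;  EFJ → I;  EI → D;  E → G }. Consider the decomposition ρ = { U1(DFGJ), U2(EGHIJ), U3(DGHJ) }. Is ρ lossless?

Chase test. Columns are DEFGHIJ; row i has aⱼ where attribute j ∈ Ui, else bᵢⱼ.
Initial tableau (one row per fragment):
  row 1: a1 b12 a3 a4 b15 b16 a7
  row 2: b21 a2 b23 a4 a5 a6 a7
  row 3: a1 b32 b33 a4 a5 b36 a7
Rows 2 and 3 agree on H; apply H→E and equate their E entries.
Rows 1 and 2 agree on G; apply G→I and equate their I entries.
Rows 1 and 3 agree on G; apply G→I and equate their I entries.
Rows 1 and 3 agree on D; apply D→F and equate their F entries.
Rows 2 and 3 agree on EI; apply EI→D and equate their D entries.
Rows 1 and 2 agree on D; apply D→F and equate their F entries.
Row 2 is now all distinguished symbols — the join is lossless.

Yes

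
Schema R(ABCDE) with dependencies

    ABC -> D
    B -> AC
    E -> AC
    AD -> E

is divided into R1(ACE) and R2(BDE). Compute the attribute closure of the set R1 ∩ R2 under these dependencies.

ACE

R1 ∩ R2 = {E}.
E → AC applies, adding AC
Closure: {ACE}.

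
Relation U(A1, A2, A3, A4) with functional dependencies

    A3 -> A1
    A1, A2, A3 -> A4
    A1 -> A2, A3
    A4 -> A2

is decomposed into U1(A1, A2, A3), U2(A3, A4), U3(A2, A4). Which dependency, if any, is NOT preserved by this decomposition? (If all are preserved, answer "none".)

A3 → A1 lies within U1.
A1, A2, A3 → A4: restricted closure across fragments reaches A4.
A1 → A2, A3 lies within U1.
A4 → A2 lies within U3.
Every dependency is enforceable on the fragments, so the decomposition is dependency-preserving.

none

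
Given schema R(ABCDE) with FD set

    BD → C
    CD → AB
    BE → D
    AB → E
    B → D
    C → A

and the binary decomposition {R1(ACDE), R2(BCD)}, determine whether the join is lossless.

Yes

Common attributes: R1 ∩ R2 = {CD}.
Closure of {CD}: CD → AB applies, adding AB; AB → E applies, adding E. So (CD)⁺ = {ABCDE}.
This closure contains every attribute of R1, so R1 ∩ R2 → R1. The join is lossless.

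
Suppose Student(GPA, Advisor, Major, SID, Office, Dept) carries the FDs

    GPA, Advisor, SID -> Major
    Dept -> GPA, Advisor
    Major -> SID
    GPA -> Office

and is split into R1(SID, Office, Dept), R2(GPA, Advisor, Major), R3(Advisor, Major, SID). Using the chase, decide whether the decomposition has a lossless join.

No

Chase test. Columns are GPA, Advisor, Major, SID, Office, Dept; row i has aⱼ where attribute j ∈ Ri, else bᵢⱼ.
Initial tableau (one row per fragment):
  row 1: b11 b12 b13 a4 a5 a6
  row 2: a1 a2 a3 b24 b25 b26
  row 3: b31 a2 a3 a4 b35 b36
Rows 2 and 3 agree on Major; apply Major→SID and equate their SID entries.
No row becomes fully distinguished — the join is lossy.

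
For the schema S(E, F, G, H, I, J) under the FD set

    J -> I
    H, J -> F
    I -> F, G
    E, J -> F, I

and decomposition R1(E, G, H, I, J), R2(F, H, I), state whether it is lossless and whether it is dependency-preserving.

lossless and dependency-preserving

Lossless test: (H, I)⁺ = {F, G, H, I}, which contains all of one fragment — lossless.
Dependency preservation: H, J → F; I → F, G; E, J → F, I are not contained in any single fragment, but the restricted closure of each left-hand side across the fragments still reaches the right-hand side; the remaining FDs each lie inside some fragment. All dependencies are preserved.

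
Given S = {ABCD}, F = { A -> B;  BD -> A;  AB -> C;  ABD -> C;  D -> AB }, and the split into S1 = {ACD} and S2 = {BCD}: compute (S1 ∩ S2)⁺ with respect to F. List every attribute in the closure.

S1 ∩ S2 = {CD}.
D → AB applies, adding AB
Closure: {ABCD}.

ABCD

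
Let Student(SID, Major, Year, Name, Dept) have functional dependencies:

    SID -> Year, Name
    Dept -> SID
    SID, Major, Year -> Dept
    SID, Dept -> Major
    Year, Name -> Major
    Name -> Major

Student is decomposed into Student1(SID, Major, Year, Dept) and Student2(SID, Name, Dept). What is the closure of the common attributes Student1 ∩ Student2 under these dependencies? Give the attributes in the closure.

SID, Major, Year, Name, Dept

Student1 ∩ Student2 = {SID, Dept}.
SID → Year, Name applies, adding Year, Name
SID, Dept → Major applies, adding Major
Closure: {SID, Major, Year, Name, Dept}.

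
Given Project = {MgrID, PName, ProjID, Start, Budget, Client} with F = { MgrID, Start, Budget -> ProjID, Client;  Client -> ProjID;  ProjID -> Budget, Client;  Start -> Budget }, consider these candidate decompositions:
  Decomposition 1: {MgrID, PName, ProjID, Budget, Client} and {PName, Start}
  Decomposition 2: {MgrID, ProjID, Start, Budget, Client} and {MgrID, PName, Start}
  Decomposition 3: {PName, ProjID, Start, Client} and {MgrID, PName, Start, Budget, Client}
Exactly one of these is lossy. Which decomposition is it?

Decomposition 1: common = {PName}, closure = {PName} → lossy.
Decomposition 2: common = {MgrID, Start}, closure = {MgrID, ProjID, Start, Budget, Client} → lossless.
Decomposition 3: common = {PName, Start, Client}, closure = {PName, ProjID, Start, Budget, Client} → lossless.

Decomposition 1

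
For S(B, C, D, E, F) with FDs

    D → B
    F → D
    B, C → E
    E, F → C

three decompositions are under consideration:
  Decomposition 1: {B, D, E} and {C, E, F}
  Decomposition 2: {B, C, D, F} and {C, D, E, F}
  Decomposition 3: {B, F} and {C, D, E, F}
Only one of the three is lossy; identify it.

Decomposition 1

Decomposition 1: common = {E}, closure = {E} → lossy.
Decomposition 2: common = {C, D, F}, closure = {B, C, D, E, F} → lossless.
Decomposition 3: common = {F}, closure = {B, D, F} → lossless.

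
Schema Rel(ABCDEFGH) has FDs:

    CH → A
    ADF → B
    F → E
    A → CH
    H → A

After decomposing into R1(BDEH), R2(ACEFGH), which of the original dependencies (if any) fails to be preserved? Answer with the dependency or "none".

Check ADF → B: no single fragment contains all of {ABDF}, and the restricted closure of {ADF} across the fragments never reaches {B}.
CH → A is preserved.
F → E is preserved.
A → CH is preserved.
H → A is preserved.

ADF → B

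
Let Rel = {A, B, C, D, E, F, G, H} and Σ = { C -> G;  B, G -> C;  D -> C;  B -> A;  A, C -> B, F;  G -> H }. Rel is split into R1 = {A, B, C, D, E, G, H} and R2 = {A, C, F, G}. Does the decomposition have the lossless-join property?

Common attributes: R1 ∩ R2 = {A, C, G}.
Closure of {A, C, G}: A, C → B, F applies, adding B, F; G → H applies, adding H. So (A, C, G)⁺ = {A, B, C, F, G, H}.
This closure contains every attribute of R2, so R1 ∩ R2 → R2. The join is lossless.

Yes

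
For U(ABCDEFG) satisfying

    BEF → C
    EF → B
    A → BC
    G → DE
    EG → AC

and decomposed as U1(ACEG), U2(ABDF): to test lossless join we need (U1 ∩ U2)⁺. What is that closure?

ABC

U1 ∩ U2 = {A}.
A → BC applies, adding BC
Closure: {ABC}.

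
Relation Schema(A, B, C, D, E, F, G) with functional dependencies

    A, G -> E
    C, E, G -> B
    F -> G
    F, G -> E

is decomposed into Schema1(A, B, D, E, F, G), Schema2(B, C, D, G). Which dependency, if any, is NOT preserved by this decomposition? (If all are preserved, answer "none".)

C, E, G -> B

Check C, E, G → B: no single fragment contains all of {B, C, E, G}, and the restricted closure of {C, E, G} across the fragments never reaches {B}.
A, G → E is preserved.
F → G is preserved.
F, G → E is preserved.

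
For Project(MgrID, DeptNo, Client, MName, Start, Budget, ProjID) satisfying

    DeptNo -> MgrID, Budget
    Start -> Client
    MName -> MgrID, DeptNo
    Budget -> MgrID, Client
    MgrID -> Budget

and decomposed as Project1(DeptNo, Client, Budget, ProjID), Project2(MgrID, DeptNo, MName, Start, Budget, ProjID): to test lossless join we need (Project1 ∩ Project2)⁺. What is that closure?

Project1 ∩ Project2 = {DeptNo, Budget, ProjID}.
DeptNo → MgrID, Budget applies, adding MgrID
Budget → MgrID, Client applies, adding Client
Closure: {MgrID, DeptNo, Client, Budget, ProjID}.

MgrID, DeptNo, Client, Budget, ProjID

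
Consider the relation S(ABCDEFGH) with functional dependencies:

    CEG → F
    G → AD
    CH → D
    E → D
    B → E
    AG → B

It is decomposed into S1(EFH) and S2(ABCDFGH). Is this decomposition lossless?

Common attributes: S1 ∩ S2 = {FH}.
No dependency enlarges {FH}, so (FH)⁺ = {FH}.
The closure contains neither all of S1 = {EFH} nor all of S2 = {ABCDFGH}, so the common attributes are not a superkey of either fragment. The join is lossy.

No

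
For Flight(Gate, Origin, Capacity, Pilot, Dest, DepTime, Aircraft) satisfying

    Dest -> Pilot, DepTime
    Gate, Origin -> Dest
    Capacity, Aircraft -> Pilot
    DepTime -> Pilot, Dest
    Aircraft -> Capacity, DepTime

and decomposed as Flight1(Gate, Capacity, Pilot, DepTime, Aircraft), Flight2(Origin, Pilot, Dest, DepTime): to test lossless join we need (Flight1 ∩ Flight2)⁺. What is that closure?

Pilot, Dest, DepTime

Flight1 ∩ Flight2 = {Pilot, DepTime}.
DepTime → Pilot, Dest applies, adding Dest
Closure: {Pilot, Dest, DepTime}.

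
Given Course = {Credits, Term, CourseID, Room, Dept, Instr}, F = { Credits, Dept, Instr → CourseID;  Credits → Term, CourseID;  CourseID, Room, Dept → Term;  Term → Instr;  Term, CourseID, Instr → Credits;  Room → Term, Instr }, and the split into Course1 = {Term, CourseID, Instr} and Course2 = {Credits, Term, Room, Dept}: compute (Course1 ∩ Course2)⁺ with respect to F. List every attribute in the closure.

Course1 ∩ Course2 = {Term}.
Term → Instr applies, adding Instr
Closure: {Term, Instr}.

Term, Instr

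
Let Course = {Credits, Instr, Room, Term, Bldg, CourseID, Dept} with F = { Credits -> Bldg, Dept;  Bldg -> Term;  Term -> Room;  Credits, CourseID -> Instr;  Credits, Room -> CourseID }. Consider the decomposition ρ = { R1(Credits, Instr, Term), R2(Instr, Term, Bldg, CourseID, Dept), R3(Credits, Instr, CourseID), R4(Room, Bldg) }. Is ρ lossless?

Chase test. Columns are Credits, Instr, Room, Term, Bldg, CourseID, Dept; row i has aⱼ where attribute j ∈ Ri, else bᵢⱼ.
Initial tableau (one row per fragment):
  row 1: a1 a2 b13 a4 b15 b16 b17
  row 2: b21 a2 b23 a4 a5 a6 a7
  row 3: a1 a2 b33 b34 b35 a6 b37
  row 4: b41 b42 a3 b44 a5 b46 b47
Rows 1 and 3 agree on Credits; apply Credits→Bldg, Dept and equate their Bldg, Dept entries.
Rows 1 and 3 agree on Bldg; apply Bldg→Term and equate their Term entries.
Rows 2 and 4 agree on Bldg; apply Bldg→Term and equate their Term entries.
Rows 1 and 2 agree on Term; apply Term→Room and equate their Room entries.
Rows 1 and 3 agree on Term; apply Term→Room and equate their Room entries.
Rows 1 and 4 agree on Term; apply Term→Room and equate their Room entries.
Rows 1 and 3 agree on Credits, Room; apply Credits, Room→CourseID and equate their CourseID entries.
No row becomes fully distinguished — the join is lossy.

No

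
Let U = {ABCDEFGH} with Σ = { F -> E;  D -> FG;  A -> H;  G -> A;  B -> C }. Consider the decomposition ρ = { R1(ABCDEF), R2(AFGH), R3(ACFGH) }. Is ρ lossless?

No

Chase test. Columns are ABCDEFGH; row i has aⱼ where attribute j ∈ Ri, else bᵢⱼ.
Initial tableau (one row per fragment):
  row 1: a1 a2 a3 a4 a5 a6 b17 b18
  row 2: a1 b22 b23 b24 b25 a6 a7 a8
  row 3: a1 b32 a3 b34 b35 a6 a7 a8
Rows 1 and 2 agree on F; apply F→E and equate their E entries.
Rows 1 and 3 agree on F; apply F→E and equate their E entries.
Rows 1 and 2 agree on A; apply A→H and equate their H entries.
No row becomes fully distinguished — the join is lossy.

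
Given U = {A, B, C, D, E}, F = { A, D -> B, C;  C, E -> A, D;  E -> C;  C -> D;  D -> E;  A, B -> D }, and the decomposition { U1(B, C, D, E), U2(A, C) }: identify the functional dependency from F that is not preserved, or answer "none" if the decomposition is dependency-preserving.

Check A, B → D: no single fragment contains all of {A, B, D}, and the restricted closure of {A, B} across the fragments never reaches {D}.
A, D → B, C is preserved.
C, E → A, D is preserved.
E → C is preserved.
C → D is preserved.
D → E is preserved.

A, B -> D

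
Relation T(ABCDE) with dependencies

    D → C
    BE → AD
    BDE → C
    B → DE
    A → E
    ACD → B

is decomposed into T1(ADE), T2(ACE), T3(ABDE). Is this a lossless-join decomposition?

Chase test. Columns are ABCDE; row i has aⱼ where attribute j ∈ Ti, else bᵢⱼ.
Initial tableau (one row per fragment):
  row 1: a1 b12 b13 a4 a5
  row 2: a1 b22 a3 b24 a5
  row 3: a1 a2 b33 a4 a5
Rows 1 and 3 agree on D; apply D→C and equate their C entries.
Rows 1 and 3 agree on ACD; apply ACD→B and equate their B entries.
No row becomes fully distinguished — the join is lossy.

No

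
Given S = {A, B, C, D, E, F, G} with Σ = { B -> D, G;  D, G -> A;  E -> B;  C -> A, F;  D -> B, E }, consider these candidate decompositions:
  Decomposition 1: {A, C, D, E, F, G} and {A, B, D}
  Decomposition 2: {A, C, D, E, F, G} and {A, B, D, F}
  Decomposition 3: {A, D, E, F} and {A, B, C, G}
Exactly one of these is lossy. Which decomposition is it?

Decomposition 1: common = {A, D}, closure = {A, B, D, E, G} → lossless.
Decomposition 2: common = {A, D, F}, closure = {A, B, D, E, F, G} → lossless.
Decomposition 3: common = {A}, closure = {A} → lossy.

Decomposition 3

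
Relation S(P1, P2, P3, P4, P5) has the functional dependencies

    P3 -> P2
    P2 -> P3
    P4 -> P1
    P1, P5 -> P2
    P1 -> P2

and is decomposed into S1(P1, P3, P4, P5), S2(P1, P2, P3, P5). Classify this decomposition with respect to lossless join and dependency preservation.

Lossless test: (P1, P3, P5)⁺ = {P1, P2, P3, P5}, which contains all of one fragment — lossless.
Dependency preservation: every FD's attributes lie within a single fragment, so each can be enforced locally — preserved.

lossless and dependency-preserving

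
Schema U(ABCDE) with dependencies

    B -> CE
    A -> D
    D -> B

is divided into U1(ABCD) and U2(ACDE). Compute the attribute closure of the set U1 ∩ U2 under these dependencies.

ABCDE

U1 ∩ U2 = {ACD}.
D → B applies, adding B
B → CE applies, adding E
Closure: {ABCDE}.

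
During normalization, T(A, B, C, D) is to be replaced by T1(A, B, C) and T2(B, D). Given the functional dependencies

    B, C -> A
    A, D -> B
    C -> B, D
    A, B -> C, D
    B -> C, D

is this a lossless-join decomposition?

Common attributes: T1 ∩ T2 = {B}.
Closure of {B}: B → C, D applies, adding C, D; B, C → A applies, adding A. So (B)⁺ = {A, B, C, D}.
This closure contains every attribute of T1, so T1 ∩ T2 → T1. The join is lossless.

Yes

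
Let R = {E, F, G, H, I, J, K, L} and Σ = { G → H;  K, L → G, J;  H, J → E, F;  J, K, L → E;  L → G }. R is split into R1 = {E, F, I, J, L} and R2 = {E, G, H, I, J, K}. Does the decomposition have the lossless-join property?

Common attributes: R1 ∩ R2 = {E, I, J}.
No dependency enlarges {E, I, J}, so (E, I, J)⁺ = {E, I, J}.
The closure contains neither all of R1 = {E, F, I, J, L} nor all of R2 = {E, G, H, I, J, K}, so the common attributes are not a superkey of either fragment. The join is lossy.

No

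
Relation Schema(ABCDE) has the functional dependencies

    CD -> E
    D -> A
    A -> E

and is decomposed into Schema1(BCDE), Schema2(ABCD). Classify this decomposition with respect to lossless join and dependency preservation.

Lossless test: (BCD)⁺ = {ABCDE}, which contains all of one fragment — lossless.
Dependency preservation: the restricted closure of {A} across the fragments never reaches {E}, so A → E cannot be enforced without a join — not preserved.

lossless but not dependency-preserving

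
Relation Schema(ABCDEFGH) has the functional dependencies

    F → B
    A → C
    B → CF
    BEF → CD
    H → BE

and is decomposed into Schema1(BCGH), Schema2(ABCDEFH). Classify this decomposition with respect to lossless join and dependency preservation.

lossy but dependency-preserving

Lossless test: (BCH)⁺ = {BCDEFH}, which is a superkey of neither fragment — lossy.
Dependency preservation: every FD's attributes lie within a single fragment, so each can be enforced locally — preserved.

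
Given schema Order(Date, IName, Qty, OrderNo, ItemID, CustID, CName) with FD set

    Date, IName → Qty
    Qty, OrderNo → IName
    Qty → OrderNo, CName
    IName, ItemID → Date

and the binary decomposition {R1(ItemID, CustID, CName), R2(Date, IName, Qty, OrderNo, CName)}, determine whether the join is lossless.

Common attributes: R1 ∩ R2 = {CName}.
No dependency enlarges {CName}, so (CName)⁺ = {CName}.
The closure contains neither all of R1 = {ItemID, CustID, CName} nor all of R2 = {Date, IName, Qty, OrderNo, CName}, so the common attributes are not a superkey of either fragment. The join is lossy.

No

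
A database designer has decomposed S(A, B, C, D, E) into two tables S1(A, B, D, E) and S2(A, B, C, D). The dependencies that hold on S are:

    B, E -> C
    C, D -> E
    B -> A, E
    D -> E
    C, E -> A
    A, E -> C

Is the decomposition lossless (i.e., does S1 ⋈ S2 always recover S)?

Yes

Common attributes: S1 ∩ S2 = {A, B, D}.
Closure of {A, B, D}: B → A, E applies, adding E; A, E → C applies, adding C. So (A, B, D)⁺ = {A, B, C, D, E}.
This closure contains every attribute of S1, so S1 ∩ S2 → S1. The join is lossless.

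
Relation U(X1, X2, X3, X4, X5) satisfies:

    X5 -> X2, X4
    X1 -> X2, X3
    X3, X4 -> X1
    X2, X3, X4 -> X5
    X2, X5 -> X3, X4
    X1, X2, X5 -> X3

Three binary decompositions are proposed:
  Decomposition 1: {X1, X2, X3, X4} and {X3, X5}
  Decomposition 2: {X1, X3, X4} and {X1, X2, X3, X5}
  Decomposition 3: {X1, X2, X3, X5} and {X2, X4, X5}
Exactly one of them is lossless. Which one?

Decomposition 3

Decomposition 1: common = {X3}, closure = {X3} → lossy.
Decomposition 2: common = {X1, X3}, closure = {X1, X2, X3} → lossy.
Decomposition 3: common = {X2, X5}, closure = {X1, X2, X3, X4, X5} → lossless.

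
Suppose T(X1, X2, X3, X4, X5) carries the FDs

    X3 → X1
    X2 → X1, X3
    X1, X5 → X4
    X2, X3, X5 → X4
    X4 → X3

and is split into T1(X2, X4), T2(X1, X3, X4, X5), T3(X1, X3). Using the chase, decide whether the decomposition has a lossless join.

No

Chase test. Columns are X1, X2, X3, X4, X5; row i has aⱼ where attribute j ∈ Ti, else bᵢⱼ.
Initial tableau (one row per fragment):
  row 1: b11 a2 b13 a4 b15
  row 2: a1 b22 a3 a4 a5
  row 3: a1 b32 a3 b34 b35
Rows 1 and 2 agree on X4; apply X4→X3 and equate their X3 entries.
Rows 1 and 2 agree on X3; apply X3→X1 and equate their X1 entries.
No row becomes fully distinguished — the join is lossy.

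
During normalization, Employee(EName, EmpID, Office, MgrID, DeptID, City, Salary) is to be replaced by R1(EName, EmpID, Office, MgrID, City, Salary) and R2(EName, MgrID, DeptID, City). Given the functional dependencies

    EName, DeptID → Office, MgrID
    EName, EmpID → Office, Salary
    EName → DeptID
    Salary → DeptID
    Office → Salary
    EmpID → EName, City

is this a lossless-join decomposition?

Common attributes: R1 ∩ R2 = {EName, MgrID, City}.
Closure of {EName, MgrID, City}: EName → DeptID applies, adding DeptID; EName, DeptID → Office, MgrID applies, adding Office; Office → Salary applies, adding Salary. So (EName, MgrID, City)⁺ = {EName, Office, MgrID, DeptID, City, Salary}.
This closure contains every attribute of R2, so R1 ∩ R2 → R2. The join is lossless.

Yes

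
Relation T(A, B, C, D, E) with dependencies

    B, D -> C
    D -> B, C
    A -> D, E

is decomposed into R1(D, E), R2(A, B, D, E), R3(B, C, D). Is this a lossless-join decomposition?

Yes

Chase test. Columns are A, B, C, D, E; row i has aⱼ where attribute j ∈ Ri, else bᵢⱼ.
Initial tableau (one row per fragment):
  row 1: b11 b12 b13 a4 a5
  row 2: a1 a2 b23 a4 a5
  row 3: b31 a2 a3 a4 b35
Rows 2 and 3 agree on B, D; apply B, D→C and equate their C entries.
Rows 1 and 2 agree on D; apply D→B, C and equate their B, C entries.
Row 2 is now all distinguished symbols — the join is lossless.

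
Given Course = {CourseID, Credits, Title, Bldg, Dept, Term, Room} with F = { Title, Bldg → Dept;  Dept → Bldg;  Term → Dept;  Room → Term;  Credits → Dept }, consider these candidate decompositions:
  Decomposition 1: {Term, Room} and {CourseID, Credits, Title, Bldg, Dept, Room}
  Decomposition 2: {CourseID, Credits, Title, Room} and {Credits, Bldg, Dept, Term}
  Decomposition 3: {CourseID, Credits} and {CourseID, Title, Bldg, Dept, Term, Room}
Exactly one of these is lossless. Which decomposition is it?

Decomposition 1

Decomposition 1: common = {Room}, closure = {Bldg, Dept, Term, Room} → lossless.
Decomposition 2: common = {Credits}, closure = {Credits, Bldg, Dept} → lossy.
Decomposition 3: common = {CourseID}, closure = {CourseID} → lossy.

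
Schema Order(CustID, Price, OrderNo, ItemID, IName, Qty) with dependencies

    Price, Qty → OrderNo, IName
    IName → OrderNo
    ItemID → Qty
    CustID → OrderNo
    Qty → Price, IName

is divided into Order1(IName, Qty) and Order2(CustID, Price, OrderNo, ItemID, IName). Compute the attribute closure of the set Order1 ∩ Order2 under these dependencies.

Order1 ∩ Order2 = {IName}.
IName → OrderNo applies, adding OrderNo
Closure: {OrderNo, IName}.

OrderNo, IName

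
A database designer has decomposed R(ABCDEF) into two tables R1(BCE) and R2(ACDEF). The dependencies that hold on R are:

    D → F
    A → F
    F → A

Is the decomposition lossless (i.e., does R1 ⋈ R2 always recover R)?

Common attributes: R1 ∩ R2 = {CE}.
No dependency enlarges {CE}, so (CE)⁺ = {CE}.
The closure contains neither all of R1 = {BCE} nor all of R2 = {ACDEF}, so the common attributes are not a superkey of either fragment. The join is lossy.

No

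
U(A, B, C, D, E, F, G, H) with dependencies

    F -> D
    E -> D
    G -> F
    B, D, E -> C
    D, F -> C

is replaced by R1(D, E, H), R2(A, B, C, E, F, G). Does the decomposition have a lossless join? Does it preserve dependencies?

lossy and not dependency-preserving

Lossless test: (E)⁺ = {D, E}, which is a superkey of neither fragment — lossy.
Dependency preservation: the restricted closure of {F} across the fragments never reaches {D}, so F → D cannot be enforced without a join — not preserved.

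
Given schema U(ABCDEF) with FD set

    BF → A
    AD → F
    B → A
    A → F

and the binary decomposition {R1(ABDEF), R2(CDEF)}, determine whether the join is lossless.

Common attributes: R1 ∩ R2 = {DEF}.
No dependency enlarges {DEF}, so (DEF)⁺ = {DEF}.
The closure contains neither all of R1 = {ABDEF} nor all of R2 = {CDEF}, so the common attributes are not a superkey of either fragment. The join is lossy.

No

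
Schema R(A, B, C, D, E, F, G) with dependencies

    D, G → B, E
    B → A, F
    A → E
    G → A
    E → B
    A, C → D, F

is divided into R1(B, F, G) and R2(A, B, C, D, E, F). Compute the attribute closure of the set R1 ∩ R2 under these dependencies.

R1 ∩ R2 = {B, F}.
B → A, F applies, adding A
A → E applies, adding E
Closure: {A, B, E, F}.

A, B, E, F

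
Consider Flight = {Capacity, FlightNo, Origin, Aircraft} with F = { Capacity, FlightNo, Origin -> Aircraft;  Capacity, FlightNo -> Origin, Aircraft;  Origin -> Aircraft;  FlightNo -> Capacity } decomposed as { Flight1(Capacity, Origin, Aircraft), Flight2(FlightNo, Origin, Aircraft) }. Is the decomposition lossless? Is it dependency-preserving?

Lossless test: (Origin, Aircraft)⁺ = {Origin, Aircraft}, which is a superkey of neither fragment — lossy.
Dependency preservation: the restricted closure of {FlightNo} across the fragments never reaches {Capacity}, so FlightNo → Capacity cannot be enforced without a join — not preserved.

lossy and not dependency-preserving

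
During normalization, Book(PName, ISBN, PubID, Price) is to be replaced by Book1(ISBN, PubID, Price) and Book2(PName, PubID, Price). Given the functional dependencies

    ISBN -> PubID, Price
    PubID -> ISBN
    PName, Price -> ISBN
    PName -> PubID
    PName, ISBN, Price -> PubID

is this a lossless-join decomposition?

Common attributes: Book1 ∩ Book2 = {PubID, Price}.
Closure of {PubID, Price}: PubID → ISBN applies, adding ISBN. So (PubID, Price)⁺ = {ISBN, PubID, Price}.
This closure contains every attribute of Book1, so Book1 ∩ Book2 → Book1. The join is lossless.

Yes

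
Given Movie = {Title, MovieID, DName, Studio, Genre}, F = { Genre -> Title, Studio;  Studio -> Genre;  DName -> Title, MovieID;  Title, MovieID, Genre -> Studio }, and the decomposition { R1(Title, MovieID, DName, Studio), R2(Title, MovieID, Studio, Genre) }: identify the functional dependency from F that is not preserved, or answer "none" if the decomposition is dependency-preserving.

Genre → Title, Studio lies within R2.
Studio → Genre lies within R2.
DName → Title, MovieID lies within R1.
Title, MovieID, Genre → Studio lies within R2.
Every dependency is enforceable on the fragments, so the decomposition is dependency-preserving.

none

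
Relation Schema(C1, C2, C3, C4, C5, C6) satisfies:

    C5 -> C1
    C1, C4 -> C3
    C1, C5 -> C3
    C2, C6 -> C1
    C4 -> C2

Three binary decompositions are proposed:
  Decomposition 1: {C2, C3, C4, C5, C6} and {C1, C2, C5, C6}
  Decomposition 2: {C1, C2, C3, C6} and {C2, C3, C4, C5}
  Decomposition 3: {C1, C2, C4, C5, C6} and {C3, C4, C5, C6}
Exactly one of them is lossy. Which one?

Decomposition 1: common = {C2, C5, C6}, closure = {C1, C2, C3, C5, C6} → lossless.
Decomposition 2: common = {C2, C3}, closure = {C2, C3} → lossy.
Decomposition 3: common = {C4, C5, C6}, closure = {C1, C2, C3, C4, C5, C6} → lossless.

Decomposition 2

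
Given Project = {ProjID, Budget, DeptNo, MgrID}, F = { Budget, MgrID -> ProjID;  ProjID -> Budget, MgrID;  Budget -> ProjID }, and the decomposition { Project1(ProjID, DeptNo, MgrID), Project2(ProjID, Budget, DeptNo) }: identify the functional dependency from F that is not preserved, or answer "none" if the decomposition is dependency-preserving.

none

Budget, MgrID → ProjID: restricted closure across fragments reaches ProjID.
ProjID → Budget, MgrID: restricted closure across fragments reaches Budget, MgrID.
Budget → ProjID lies within Project2.
Every dependency is enforceable on the fragments, so the decomposition is dependency-preserving.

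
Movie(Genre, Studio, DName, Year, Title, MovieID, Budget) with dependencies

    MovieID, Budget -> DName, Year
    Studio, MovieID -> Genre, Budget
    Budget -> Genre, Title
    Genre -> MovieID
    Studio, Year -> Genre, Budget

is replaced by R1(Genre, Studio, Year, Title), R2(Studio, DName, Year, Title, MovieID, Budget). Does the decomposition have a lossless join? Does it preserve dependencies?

Lossless test: (Studio, Year, Title)⁺ = {Genre, Studio, DName, Year, Title, MovieID, Budget}, which contains all of one fragment — lossless.
Dependency preservation: the restricted closure of {Budget} across the fragments never reaches {Genre, Title}, so Budget → Genre, Title cannot be enforced without a join — not preserved.

lossless but not dependency-preserving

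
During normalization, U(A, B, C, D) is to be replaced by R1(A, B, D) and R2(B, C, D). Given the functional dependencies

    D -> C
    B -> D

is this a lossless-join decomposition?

Yes

Common attributes: R1 ∩ R2 = {B, D}.
Closure of {B, D}: D → C applies, adding C. So (B, D)⁺ = {B, C, D}.
This closure contains every attribute of R2, so R1 ∩ R2 → R2. The join is lossless.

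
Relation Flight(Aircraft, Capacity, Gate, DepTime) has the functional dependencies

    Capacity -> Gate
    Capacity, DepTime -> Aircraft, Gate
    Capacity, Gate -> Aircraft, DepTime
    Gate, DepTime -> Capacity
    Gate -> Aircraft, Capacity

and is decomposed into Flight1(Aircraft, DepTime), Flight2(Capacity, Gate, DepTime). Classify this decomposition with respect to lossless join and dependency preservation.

lossy and not dependency-preserving

Lossless test: (DepTime)⁺ = {DepTime}, which is a superkey of neither fragment — lossy.
Dependency preservation: the restricted closure of {Capacity, DepTime} across the fragments never reaches {Aircraft, Gate}, so Capacity, DepTime → Aircraft, Gate cannot be enforced without a join — not preserved.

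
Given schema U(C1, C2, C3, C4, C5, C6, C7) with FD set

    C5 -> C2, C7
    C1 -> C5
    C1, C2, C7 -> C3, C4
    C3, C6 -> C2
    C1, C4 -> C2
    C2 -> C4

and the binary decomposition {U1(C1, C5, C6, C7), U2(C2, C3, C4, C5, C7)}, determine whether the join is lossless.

Common attributes: U1 ∩ U2 = {C5, C7}.
Closure of {C5, C7}: C5 → C2, C7 applies, adding C2; C2 → C4 applies, adding C4. So (C5, C7)⁺ = {C2, C4, C5, C7}.
The closure contains neither all of U1 = {C1, C5, C6, C7} nor all of U2 = {C2, C3, C4, C5, C7}, so the common attributes are not a superkey of either fragment. The join is lossy.

No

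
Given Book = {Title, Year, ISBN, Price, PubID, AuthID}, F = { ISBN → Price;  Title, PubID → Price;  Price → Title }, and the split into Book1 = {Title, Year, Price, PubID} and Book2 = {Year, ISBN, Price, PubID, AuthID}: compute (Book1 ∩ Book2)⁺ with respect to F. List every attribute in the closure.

Title, Year, Price, PubID

Book1 ∩ Book2 = {Year, Price, PubID}.
Price → Title applies, adding Title
Closure: {Title, Year, Price, PubID}.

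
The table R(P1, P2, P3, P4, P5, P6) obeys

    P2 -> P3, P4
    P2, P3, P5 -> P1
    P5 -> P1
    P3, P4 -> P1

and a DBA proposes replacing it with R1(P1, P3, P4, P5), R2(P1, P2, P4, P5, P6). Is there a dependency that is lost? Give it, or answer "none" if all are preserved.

P2 -> P3, P4

Check P2 → P3, P4: no single fragment contains all of {P2, P3, P4}, and the restricted closure of {P2} across the fragments never reaches {P3, P4}.
P2, P3, P5 → P1 is preserved.
P5 → P1 is preserved.
P3, P4 → P1 is preserved.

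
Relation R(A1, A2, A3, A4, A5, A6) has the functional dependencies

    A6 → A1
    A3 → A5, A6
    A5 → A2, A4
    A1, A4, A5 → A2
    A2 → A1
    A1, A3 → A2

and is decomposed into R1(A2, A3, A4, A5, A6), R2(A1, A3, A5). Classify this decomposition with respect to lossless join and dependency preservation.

lossless but not dependency-preserving

Lossless test: (A3, A5)⁺ = {A1, A2, A3, A4, A5, A6}, which contains all of one fragment — lossless.
Dependency preservation: the restricted closure of {A6} across the fragments never reaches {A1}, so A6 → A1 cannot be enforced without a join — not preserved.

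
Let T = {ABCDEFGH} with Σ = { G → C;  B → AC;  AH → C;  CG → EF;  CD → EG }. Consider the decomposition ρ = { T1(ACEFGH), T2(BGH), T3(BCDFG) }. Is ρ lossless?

No

Chase test. Columns are ABCDEFGH; row i has aⱼ where attribute j ∈ Ti, else bᵢⱼ.
Initial tableau (one row per fragment):
  row 1: a1 b12 a3 b14 a5 a6 a7 a8
  row 2: b21 a2 b23 b24 b25 b26 a7 a8
  row 3: b31 a2 a3 a4 b35 a6 a7 b38
Rows 1 and 2 agree on G; apply G→C and equate their C entries.
Rows 2 and 3 agree on B; apply B→AC and equate their AC entries.
Rows 1 and 2 agree on CG; apply CG→EF and equate their EF entries.
Rows 1 and 3 agree on CG; apply CG→EF and equate their EF entries.
No row becomes fully distinguished — the join is lossy.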